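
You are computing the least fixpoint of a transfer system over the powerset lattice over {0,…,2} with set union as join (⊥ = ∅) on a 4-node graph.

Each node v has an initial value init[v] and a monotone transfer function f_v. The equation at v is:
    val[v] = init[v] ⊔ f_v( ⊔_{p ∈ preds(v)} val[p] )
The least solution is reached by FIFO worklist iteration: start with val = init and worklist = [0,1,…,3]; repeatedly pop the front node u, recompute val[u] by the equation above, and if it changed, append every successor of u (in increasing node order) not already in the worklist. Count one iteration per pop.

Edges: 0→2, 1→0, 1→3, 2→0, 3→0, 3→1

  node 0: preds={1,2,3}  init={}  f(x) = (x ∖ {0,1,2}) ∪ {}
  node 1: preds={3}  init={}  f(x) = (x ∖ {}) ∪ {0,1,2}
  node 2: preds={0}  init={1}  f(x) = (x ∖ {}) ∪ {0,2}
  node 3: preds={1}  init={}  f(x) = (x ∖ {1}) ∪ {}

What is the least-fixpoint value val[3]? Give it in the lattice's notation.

Trace (6 dequeues):
  [1] u=0 | in {1} | out {} | ==
  [2] u=1 | in {} | out {0,1,2} | prev {} | push {0}
  [3] u=2 | in {} | out {0,1,2} | prev {1} | push {}
  [4] u=3 | in {0,1,2} | out {0,2} | prev {} | push {1}
  [5] u=0 | in {0,1,2} | out {} | ==
  [6] u=1 | in {0,2} | out {0,1,2} | ==

Converged values:
  [0] {}
  [1] {0,1,2}
  [2] {0,1,2}
  [3] {0,2}

{0,2}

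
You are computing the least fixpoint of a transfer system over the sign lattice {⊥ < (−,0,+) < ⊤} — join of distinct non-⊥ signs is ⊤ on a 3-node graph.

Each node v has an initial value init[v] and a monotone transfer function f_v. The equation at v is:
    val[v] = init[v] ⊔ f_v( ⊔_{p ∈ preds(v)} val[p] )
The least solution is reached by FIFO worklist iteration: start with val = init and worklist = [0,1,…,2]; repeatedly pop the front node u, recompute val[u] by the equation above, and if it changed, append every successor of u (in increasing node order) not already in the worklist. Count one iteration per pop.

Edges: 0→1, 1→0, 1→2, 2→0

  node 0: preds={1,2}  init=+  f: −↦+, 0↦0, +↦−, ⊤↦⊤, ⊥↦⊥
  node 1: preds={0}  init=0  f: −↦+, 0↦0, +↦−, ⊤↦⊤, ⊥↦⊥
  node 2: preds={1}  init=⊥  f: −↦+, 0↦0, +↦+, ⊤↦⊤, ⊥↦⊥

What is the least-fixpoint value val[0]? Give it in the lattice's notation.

Trace (4 dequeues):
  [1] u=0 | in 0 | out ⊤ | prev + | push {}
  [2] u=1 | in ⊤ | out ⊤ | prev 0 | push {0}
  [3] u=2 | in ⊤ | out ⊤ | prev ⊥ | push {}
  [4] u=0 | in ⊤ | out ⊤ | ==

Converged values:
  [0] ⊤
  [1] ⊤
  [2] ⊤

⊤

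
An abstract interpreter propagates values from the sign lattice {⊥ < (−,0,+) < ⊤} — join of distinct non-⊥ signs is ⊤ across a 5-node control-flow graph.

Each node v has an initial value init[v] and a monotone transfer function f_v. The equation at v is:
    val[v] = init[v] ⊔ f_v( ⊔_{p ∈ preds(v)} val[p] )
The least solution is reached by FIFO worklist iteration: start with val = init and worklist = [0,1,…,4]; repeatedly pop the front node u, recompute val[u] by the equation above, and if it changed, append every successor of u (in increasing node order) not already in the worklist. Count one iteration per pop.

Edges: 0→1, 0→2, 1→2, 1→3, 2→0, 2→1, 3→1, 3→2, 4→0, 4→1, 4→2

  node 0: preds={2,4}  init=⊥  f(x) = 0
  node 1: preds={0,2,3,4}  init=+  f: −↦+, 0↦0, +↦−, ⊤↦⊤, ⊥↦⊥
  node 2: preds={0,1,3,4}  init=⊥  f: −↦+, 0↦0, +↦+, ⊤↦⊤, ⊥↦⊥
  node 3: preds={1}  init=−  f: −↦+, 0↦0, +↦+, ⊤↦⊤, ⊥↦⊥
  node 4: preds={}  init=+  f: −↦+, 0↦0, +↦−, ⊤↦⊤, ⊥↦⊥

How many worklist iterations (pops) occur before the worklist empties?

8

Trace (8 dequeues):
  [1] u=0 | in + | out 0 | prev ⊥ | push {}
  [2] u=1 | in ⊤ | out ⊤ | prev + | push {}
  [3] u=2 | in ⊤ | out ⊤ | prev ⊥ | push {0,1}
  [4] u=3 | in ⊤ | out ⊤ | prev − | push {2}
  [5] u=4 | in ⊥ | out + | ==
  [6] u=0 | in ⊤ | out 0 | ==
  [7] u=1 | in ⊤ | out ⊤ | ==
  [8] u=2 | in ⊤ | out ⊤ | ==

Converged values:
  [0] 0
  [1] ⊤
  [2] ⊤
  [3] ⊤
  [4] +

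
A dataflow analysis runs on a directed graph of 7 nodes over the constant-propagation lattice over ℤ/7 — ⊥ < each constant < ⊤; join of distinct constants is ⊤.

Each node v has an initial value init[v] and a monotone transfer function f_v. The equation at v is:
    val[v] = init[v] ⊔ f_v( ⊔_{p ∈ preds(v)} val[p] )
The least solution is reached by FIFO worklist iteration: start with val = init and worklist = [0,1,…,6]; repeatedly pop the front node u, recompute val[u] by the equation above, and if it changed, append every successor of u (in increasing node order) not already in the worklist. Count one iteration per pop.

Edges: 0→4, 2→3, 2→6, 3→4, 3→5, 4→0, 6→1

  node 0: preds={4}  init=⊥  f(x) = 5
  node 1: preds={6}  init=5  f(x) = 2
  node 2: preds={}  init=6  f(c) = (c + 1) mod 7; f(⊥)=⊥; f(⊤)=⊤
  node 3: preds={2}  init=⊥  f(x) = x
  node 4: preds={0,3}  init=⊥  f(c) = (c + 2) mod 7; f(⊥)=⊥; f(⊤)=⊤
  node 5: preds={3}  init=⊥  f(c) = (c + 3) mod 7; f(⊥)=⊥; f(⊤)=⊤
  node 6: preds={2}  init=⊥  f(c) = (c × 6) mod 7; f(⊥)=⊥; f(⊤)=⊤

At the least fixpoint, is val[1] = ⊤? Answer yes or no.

Iteration log — 9 steps:
  step 1. node 0  ⊔preds=⊥  new=5  old=⊥  +wl: 
  step 2. node 1  ⊔preds=⊥  new=⊤  old=5  +wl: 
  step 3. node 2  ⊔preds=⊥  new=6  stable
  step 4. node 3  ⊔preds=6  new=6  old=⊥  +wl: 
  step 5. node 4  ⊔preds=⊤  new=⊤  old=⊥  +wl: 0
  step 6. node 5  ⊔preds=6  new=2  old=⊥  +wl: 
  step 7. node 6  ⊔preds=6  new=1  old=⊥  +wl: 1
  step 8. node 0  ⊔preds=⊤  new=5  stable
  step 9. node 1  ⊔preds=1  new=⊤  stable

Least fixpoint reached:
  node 0: 5
  node 1: ⊤
  node 2: 6
  node 3: 6
  node 4: ⊤
  node 5: 2
  node 6: 1

yes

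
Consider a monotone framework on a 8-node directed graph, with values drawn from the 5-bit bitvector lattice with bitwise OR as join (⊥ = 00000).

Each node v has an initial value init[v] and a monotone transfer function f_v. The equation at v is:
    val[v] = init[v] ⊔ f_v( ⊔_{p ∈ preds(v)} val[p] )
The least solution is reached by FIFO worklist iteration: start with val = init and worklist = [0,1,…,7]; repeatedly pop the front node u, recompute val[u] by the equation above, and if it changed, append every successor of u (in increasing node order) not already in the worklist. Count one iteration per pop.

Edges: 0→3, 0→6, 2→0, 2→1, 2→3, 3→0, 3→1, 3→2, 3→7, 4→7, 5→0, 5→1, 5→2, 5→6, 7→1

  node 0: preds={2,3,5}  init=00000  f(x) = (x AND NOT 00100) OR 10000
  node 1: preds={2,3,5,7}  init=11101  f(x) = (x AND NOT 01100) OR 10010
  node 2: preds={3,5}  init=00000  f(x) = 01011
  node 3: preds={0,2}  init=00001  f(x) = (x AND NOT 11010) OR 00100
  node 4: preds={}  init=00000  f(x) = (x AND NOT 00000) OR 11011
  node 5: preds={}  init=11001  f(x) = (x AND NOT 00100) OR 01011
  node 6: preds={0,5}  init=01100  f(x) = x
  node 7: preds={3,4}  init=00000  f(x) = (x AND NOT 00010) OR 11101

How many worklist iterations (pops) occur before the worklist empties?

13

Iteration log — 13 steps:
  step 1. node 0  ⊔preds=11001  new=11001  old=00000  +wl: 
  step 2. node 1  ⊔preds=11001  new=11111  old=11101  +wl: 
  step 3. node 2  ⊔preds=11001  new=01011  old=00000  +wl: 0,1
  step 4. node 3  ⊔preds=11011  new=00101  old=00001  +wl: 2
  step 5. node 4  ⊔preds=00000  new=11011  old=00000  +wl: 
  step 6. node 5  ⊔preds=00000  new=11011  old=11001  +wl: 
  step 7. node 6  ⊔preds=11011  new=11111  old=01100  +wl: 
  step 8. node 7  ⊔preds=11111  new=11101  old=00000  +wl: 
  step 9. node 0  ⊔preds=11111  new=11011  old=11001  +wl: 3,6
  step 10. node 1  ⊔preds=11111  new=11111  stable
  step 11. node 2  ⊔preds=11111  new=01011  stable
  step 12. node 3  ⊔preds=11011  new=00101  stable
  step 13. node 6  ⊔preds=11011  new=11111  stable

Least fixpoint reached:
  node 0: 11011
  node 1: 11111
  node 2: 01011
  node 3: 00101
  node 4: 11011
  node 5: 11011
  node 6: 11111
  node 7: 11101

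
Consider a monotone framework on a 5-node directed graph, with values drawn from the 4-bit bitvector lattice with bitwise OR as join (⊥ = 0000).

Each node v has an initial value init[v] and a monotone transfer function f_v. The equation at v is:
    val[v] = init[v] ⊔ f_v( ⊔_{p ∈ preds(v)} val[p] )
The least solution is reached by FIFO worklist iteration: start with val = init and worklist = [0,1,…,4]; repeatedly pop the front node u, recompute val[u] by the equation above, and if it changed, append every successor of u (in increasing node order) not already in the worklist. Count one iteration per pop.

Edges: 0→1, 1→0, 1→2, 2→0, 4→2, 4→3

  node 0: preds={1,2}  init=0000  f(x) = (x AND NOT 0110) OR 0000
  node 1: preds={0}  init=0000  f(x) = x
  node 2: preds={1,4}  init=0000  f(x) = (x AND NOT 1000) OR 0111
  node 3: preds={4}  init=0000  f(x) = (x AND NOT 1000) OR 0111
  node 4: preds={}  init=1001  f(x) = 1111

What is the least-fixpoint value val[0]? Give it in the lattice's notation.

Worklist (11 pops):
  #1 pop 0: in=0000 → 0000 (no change)
  #2 pop 1: in=0000 → 0000 (no change)
  #3 pop 2: in=1001 → 0111 (was 0000); enqueue [0]
  #4 pop 3: in=1001 → 0111 (was 0000); enqueue []
  #5 pop 4: in=0000 → 1111 (was 1001); enqueue [2,3]
  #6 pop 0: in=0111 → 0001 (was 0000); enqueue [1]
  #7 pop 2: in=1111 → 0111 (no change)
  #8 pop 3: in=1111 → 0111 (no change)
  #9 pop 1: in=0001 → 0001 (was 0000); enqueue [0,2]
  #10 pop 0: in=0111 → 0001 (no change)
  #11 pop 2: in=1111 → 0111 (no change)

Fixpoint:
  val[0] = 0001
  val[1] = 0001
  val[2] = 0111
  val[3] = 0111
  val[4] = 1111

0001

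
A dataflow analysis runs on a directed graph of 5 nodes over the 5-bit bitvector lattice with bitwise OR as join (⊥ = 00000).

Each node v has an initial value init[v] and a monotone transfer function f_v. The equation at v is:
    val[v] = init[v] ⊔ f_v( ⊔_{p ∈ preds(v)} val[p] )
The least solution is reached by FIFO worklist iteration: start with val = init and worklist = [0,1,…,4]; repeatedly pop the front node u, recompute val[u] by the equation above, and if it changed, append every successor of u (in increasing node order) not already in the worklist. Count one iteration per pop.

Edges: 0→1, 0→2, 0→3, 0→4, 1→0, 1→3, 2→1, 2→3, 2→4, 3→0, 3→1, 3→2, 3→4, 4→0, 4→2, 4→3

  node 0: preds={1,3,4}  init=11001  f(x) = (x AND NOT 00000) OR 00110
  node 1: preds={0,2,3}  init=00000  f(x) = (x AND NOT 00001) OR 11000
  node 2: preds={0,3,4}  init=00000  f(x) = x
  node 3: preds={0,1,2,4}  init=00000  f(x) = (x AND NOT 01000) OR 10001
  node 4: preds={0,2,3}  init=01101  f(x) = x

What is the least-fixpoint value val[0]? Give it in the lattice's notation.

Trace (9 dequeues):
  [1] u=0 | in 01101 | out 11111 | prev 11001 | push {}
  [2] u=1 | in 11111 | out 11110 | prev 00000 | push {0}
  [3] u=2 | in 11111 | out 11111 | prev 00000 | push {1}
  [4] u=3 | in 11111 | out 10111 | prev 00000 | push {2}
  [5] u=4 | in 11111 | out 11111 | prev 01101 | push {3}
  [6] u=0 | in 11111 | out 11111 | ==
  [7] u=1 | in 11111 | out 11110 | ==
  [8] u=2 | in 11111 | out 11111 | ==
  [9] u=3 | in 11111 | out 10111 | ==

Converged values:
  [0] 11111
  [1] 11110
  [2] 11111
  [3] 10111
  [4] 11111

11111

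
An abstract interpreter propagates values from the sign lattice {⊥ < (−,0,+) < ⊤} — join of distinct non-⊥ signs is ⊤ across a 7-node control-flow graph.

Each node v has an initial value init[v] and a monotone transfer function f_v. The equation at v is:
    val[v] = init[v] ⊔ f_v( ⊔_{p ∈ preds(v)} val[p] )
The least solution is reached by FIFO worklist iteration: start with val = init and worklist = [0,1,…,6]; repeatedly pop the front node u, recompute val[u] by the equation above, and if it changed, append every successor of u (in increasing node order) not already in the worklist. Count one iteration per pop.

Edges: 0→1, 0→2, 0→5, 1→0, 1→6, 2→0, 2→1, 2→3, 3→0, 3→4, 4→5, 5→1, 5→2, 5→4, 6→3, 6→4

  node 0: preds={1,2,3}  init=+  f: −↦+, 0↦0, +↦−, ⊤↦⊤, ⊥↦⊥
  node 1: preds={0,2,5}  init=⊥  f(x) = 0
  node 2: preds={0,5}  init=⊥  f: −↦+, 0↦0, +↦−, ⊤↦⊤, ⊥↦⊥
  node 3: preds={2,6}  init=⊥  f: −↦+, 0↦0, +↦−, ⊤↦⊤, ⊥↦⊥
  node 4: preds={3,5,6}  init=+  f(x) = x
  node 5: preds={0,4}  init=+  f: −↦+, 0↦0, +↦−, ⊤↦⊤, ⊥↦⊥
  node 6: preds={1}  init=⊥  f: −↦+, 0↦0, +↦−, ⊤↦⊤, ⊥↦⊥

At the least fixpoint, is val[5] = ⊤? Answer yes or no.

Iteration log — 16 steps:
  step 1. node 0  ⊔preds=⊥  new=+  stable
  step 2. node 1  ⊔preds=+  new=0  old=⊥  +wl: 0
  step 3. node 2  ⊔preds=+  new=−  old=⊥  +wl: 1
  step 4. node 3  ⊔preds=−  new=+  old=⊥  +wl: 
  step 5. node 4  ⊔preds=+  new=+  stable
  step 6. node 5  ⊔preds=+  new=⊤  old=+  +wl: 2,4
  step 7. node 6  ⊔preds=0  new=0  old=⊥  +wl: 3
  step 8. node 0  ⊔preds=⊤  new=⊤  old=+  +wl: 5
  step 9. node 1  ⊔preds=⊤  new=0  stable
  step 10. node 2  ⊔preds=⊤  new=⊤  old=−  +wl: 0,1
  step 11. node 4  ⊔preds=⊤  new=⊤  old=+  +wl: 
  step 12. node 3  ⊔preds=⊤  new=⊤  old=+  +wl: 4
  step 13. node 5  ⊔preds=⊤  new=⊤  stable
  step 14. node 0  ⊔preds=⊤  new=⊤  stable
  step 15. node 1  ⊔preds=⊤  new=0  stable
  step 16. node 4  ⊔preds=⊤  new=⊤  stable

Least fixpoint reached:
  node 0: ⊤
  node 1: 0
  node 2: ⊤
  node 3: ⊤
  node 4: ⊤
  node 5: ⊤
  node 6: 0

yes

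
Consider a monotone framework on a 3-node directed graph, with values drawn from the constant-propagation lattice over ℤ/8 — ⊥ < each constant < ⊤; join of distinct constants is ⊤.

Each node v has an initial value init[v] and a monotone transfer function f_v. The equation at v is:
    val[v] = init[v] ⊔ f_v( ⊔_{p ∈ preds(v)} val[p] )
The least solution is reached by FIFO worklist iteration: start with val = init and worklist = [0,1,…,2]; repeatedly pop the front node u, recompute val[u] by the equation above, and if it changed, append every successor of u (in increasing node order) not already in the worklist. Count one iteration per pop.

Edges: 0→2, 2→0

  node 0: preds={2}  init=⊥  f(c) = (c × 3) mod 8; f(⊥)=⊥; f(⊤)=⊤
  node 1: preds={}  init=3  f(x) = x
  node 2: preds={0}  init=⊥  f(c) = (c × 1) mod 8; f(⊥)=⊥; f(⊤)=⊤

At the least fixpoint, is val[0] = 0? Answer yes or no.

no

Worklist (3 pops):
  #1 pop 0: in=⊥ → ⊥ (no change)
  #2 pop 1: in=⊥ → 3 (no change)
  #3 pop 2: in=⊥ → ⊥ (no change)

Fixpoint:
  val[0] = ⊥
  val[1] = 3
  val[2] = ⊥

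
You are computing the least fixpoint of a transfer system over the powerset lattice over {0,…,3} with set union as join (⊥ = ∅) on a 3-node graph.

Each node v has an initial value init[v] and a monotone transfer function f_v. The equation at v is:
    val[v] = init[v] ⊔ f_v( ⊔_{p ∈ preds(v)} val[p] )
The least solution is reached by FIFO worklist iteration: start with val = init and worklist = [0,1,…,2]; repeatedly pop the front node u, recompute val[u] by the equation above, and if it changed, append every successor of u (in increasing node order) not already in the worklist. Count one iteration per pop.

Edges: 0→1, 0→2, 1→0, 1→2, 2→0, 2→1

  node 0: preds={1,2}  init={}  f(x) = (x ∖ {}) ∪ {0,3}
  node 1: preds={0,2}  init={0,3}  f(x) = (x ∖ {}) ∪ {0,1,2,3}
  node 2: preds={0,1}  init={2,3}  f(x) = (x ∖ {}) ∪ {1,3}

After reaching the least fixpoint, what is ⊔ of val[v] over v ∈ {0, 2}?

Trace (6 dequeues):
  [1] u=0 | in {0,2,3} | out {0,2,3} | prev {} | push {}
  [2] u=1 | in {0,2,3} | out {0,1,2,3} | prev {0,3} | push {0}
  [3] u=2 | in {0,1,2,3} | out {0,1,2,3} | prev {2,3} | push {1}
  [4] u=0 | in {0,1,2,3} | out {0,1,2,3} | prev {0,2,3} | push {2}
  [5] u=1 | in {0,1,2,3} | out {0,1,2,3} | ==
  [6] u=2 | in {0,1,2,3} | out {0,1,2,3} | ==

Converged values:
  [0] {0,1,2,3}
  [1] {0,1,2,3}
  [2] {0,1,2,3}

{0,1,2,3}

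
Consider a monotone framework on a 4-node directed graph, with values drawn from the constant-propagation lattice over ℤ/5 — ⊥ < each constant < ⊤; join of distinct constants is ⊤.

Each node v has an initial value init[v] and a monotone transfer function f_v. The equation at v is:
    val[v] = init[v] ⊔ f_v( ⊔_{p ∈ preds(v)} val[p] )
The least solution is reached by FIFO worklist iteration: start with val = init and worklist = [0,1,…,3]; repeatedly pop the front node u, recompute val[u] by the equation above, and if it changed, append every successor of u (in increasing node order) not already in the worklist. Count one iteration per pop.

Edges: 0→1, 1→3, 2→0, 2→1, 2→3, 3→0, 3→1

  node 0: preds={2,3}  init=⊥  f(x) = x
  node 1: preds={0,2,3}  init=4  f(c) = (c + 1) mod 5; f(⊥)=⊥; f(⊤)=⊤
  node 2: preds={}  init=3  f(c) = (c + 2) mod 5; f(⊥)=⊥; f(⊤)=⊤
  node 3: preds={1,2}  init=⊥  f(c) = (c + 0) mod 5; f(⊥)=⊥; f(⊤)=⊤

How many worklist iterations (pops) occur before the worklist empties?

Iteration log — 7 steps:
  step 1. node 0  ⊔preds=3  new=3  old=⊥  +wl: 
  step 2. node 1  ⊔preds=3  new=4  stable
  step 3. node 2  ⊔preds=⊥  new=3  stable
  step 4. node 3  ⊔preds=⊤  new=⊤  old=⊥  +wl: 0,1
  step 5. node 0  ⊔preds=⊤  new=⊤  old=3  +wl: 
  step 6. node 1  ⊔preds=⊤  new=⊤  old=4  +wl: 3
  step 7. node 3  ⊔preds=⊤  new=⊤  stable

Least fixpoint reached:
  node 0: ⊤
  node 1: ⊤
  node 2: 3
  node 3: ⊤

7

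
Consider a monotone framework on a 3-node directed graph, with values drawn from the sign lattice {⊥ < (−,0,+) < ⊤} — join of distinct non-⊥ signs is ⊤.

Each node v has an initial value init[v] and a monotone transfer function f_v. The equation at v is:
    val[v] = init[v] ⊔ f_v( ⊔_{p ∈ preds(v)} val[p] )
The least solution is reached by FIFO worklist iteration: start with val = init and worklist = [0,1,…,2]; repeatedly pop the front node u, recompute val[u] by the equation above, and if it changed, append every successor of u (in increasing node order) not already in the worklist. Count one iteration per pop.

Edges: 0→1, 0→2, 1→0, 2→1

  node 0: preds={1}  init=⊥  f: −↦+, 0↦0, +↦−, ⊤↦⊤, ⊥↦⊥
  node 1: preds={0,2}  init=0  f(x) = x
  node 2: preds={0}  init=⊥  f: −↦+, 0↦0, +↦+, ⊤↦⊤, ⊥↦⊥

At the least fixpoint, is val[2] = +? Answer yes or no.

Trace (4 dequeues):
  [1] u=0 | in 0 | out 0 | prev ⊥ | push {}
  [2] u=1 | in 0 | out 0 | ==
  [3] u=2 | in 0 | out 0 | prev ⊥ | push {1}
  [4] u=1 | in 0 | out 0 | ==

Converged values:
  [0] 0
  [1] 0
  [2] 0

no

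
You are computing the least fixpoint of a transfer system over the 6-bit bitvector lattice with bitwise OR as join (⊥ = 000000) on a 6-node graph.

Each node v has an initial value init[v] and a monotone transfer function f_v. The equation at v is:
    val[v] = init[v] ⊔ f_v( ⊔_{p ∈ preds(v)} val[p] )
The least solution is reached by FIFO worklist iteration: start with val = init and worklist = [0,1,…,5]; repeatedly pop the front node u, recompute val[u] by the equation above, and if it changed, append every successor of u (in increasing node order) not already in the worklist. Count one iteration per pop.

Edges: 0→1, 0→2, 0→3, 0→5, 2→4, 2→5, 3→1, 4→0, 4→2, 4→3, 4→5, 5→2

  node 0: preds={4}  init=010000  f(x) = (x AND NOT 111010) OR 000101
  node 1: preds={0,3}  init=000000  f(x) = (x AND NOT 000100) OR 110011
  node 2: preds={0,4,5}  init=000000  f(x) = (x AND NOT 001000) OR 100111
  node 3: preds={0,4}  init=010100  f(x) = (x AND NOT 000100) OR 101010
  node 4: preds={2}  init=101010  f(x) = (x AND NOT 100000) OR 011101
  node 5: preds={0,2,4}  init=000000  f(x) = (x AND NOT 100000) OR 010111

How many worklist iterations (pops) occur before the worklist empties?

10

Worklist (10 pops):
  #1 pop 0: in=101010 → 010101 (was 010000); enqueue []
  #2 pop 1: in=010101 → 110011 (was 000000); enqueue []
  #3 pop 2: in=111111 → 110111 (was 000000); enqueue []
  #4 pop 3: in=111111 → 111111 (was 010100); enqueue [1]
  #5 pop 4: in=110111 → 111111 (was 101010); enqueue [0,2,3]
  #6 pop 5: in=111111 → 011111 (was 000000); enqueue []
  #7 pop 1: in=111111 → 111011 (was 110011); enqueue []
  #8 pop 0: in=111111 → 010101 (no change)
  #9 pop 2: in=111111 → 110111 (no change)
  #10 pop 3: in=111111 → 111111 (no change)

Fixpoint:
  val[0] = 010101
  val[1] = 111011
  val[2] = 110111
  val[3] = 111111
  val[4] = 111111
  val[5] = 011111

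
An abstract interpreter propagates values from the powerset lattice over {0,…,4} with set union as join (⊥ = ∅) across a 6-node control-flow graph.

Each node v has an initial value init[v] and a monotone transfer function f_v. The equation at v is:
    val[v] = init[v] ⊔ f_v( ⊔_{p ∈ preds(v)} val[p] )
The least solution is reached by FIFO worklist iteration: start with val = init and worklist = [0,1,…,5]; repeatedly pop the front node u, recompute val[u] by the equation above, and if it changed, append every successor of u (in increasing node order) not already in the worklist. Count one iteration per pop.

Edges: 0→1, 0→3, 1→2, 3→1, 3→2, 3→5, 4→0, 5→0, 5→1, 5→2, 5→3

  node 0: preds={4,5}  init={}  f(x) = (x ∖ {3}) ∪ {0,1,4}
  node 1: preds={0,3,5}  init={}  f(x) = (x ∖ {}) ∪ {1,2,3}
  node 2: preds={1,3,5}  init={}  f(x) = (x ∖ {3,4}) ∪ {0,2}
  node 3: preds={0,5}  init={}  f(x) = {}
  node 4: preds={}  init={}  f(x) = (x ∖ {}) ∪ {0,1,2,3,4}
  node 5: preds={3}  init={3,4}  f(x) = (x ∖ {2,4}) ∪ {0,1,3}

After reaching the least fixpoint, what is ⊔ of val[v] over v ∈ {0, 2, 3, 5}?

Trace (10 dequeues):
  [1] u=0 | in {3,4} | out {0,1,4} | prev {} | push {}
  [2] u=1 | in {0,1,3,4} | out {0,1,2,3,4} | prev {} | push {}
  [3] u=2 | in {0,1,2,3,4} | out {0,1,2} | prev {} | push {}
  [4] u=3 | in {0,1,3,4} | out {} | ==
  [5] u=4 | in {} | out {0,1,2,3,4} | prev {} | push {0}
  [6] u=5 | in {} | out {0,1,3,4} | prev {3,4} | push {1,2,3}
  [7] u=0 | in {0,1,2,3,4} | out {0,1,2,4} | prev {0,1,4} | push {}
  [8] u=1 | in {0,1,2,3,4} | out {0,1,2,3,4} | ==
  [9] u=2 | in {0,1,2,3,4} | out {0,1,2} | ==
  [10] u=3 | in {0,1,2,3,4} | out {} | ==

Converged values:
  [0] {0,1,2,4}
  [1] {0,1,2,3,4}
  [2] {0,1,2}
  [3] {}
  [4] {0,1,2,3,4}
  [5] {0,1,3,4}

{0,1,2,3,4}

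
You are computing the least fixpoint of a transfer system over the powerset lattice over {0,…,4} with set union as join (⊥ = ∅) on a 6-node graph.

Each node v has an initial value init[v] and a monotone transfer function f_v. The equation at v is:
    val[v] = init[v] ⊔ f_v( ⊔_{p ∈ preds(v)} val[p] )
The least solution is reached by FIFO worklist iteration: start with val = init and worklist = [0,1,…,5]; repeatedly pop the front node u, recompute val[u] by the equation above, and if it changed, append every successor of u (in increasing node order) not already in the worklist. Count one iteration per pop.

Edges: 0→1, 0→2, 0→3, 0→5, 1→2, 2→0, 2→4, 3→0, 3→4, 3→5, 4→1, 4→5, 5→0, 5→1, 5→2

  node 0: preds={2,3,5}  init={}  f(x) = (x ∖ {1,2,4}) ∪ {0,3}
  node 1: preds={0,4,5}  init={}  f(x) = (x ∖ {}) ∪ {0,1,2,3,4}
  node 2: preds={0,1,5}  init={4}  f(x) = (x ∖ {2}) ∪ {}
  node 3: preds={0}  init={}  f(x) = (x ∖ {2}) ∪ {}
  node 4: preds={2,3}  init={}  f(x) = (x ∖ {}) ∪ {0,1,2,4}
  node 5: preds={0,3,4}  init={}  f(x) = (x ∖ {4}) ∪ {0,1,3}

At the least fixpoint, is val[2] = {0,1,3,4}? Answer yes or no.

Worklist (9 pops):
  #1 pop 0: in={4} → {0,3} (was {}); enqueue []
  #2 pop 1: in={0,3} → {0,1,2,3,4} (was {}); enqueue []
  #3 pop 2: in={0,1,2,3,4} → {0,1,3,4} (was {4}); enqueue [0]
  #4 pop 3: in={0,3} → {0,3} (was {}); enqueue []
  #5 pop 4: in={0,1,3,4} → {0,1,2,3,4} (was {}); enqueue [1]
  #6 pop 5: in={0,1,2,3,4} → {0,1,2,3} (was {}); enqueue [2]
  #7 pop 0: in={0,1,2,3,4} → {0,3} (no change)
  #8 pop 1: in={0,1,2,3,4} → {0,1,2,3,4} (no change)
  #9 pop 2: in={0,1,2,3,4} → {0,1,3,4} (no change)

Fixpoint:
  val[0] = {0,3}
  val[1] = {0,1,2,3,4}
  val[2] = {0,1,3,4}
  val[3] = {0,3}
  val[4] = {0,1,2,3,4}
  val[5] = {0,1,2,3}

yes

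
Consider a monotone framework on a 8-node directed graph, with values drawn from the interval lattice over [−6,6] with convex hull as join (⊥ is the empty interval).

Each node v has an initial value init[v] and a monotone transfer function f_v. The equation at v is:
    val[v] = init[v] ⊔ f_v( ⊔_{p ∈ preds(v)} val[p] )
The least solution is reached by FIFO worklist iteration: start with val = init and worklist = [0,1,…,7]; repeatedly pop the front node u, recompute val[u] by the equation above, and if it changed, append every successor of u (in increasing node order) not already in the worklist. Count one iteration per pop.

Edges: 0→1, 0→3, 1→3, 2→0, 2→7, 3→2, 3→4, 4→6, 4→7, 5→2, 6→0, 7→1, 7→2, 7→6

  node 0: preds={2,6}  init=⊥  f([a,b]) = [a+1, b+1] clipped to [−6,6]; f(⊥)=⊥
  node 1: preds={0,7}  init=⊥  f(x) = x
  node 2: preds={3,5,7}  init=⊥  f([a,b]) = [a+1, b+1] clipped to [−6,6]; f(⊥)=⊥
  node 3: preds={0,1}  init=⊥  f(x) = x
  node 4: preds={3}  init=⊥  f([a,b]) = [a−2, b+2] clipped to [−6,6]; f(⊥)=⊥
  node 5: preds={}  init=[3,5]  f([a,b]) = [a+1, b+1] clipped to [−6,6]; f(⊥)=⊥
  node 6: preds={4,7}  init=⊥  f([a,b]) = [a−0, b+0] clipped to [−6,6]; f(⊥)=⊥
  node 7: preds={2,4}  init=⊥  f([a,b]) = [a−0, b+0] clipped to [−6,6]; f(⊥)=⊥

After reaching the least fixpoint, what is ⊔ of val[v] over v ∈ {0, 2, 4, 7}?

Worklist (71 pops):
  #1 pop 0: in=⊥ → ⊥ (no change)
  #2 pop 1: in=⊥ → ⊥ (no change)
  #3 pop 2: in=[3,5] → [4,6] (was ⊥); enqueue [0]
  #4 pop 3: in=⊥ → ⊥ (no change)
  #5 pop 4: in=⊥ → ⊥ (no change)
  #6 pop 5: in=⊥ → [3,5] (no change)
  #7 pop 6: in=⊥ → ⊥ (no change)
  #8 pop 7: in=[4,6] → [4,6] (was ⊥); enqueue [1,2,6]
  #9 pop 0: in=[4,6] → [5,6] (was ⊥); enqueue [3]
  #10 pop 1: in=[4,6] → [4,6] (was ⊥); enqueue []
  #11 pop 2: in=[3,6] → [4,6] (no change)
  #12 pop 6: in=[4,6] → [4,6] (was ⊥); enqueue [0]
  #13 pop 3: in=[4,6] → [4,6] (was ⊥); enqueue [2,4]
  #14 pop 0: in=[4,6] → [5,6] (no change)
  #15 pop 2: in=[3,6] → [4,6] (no change)
  #16 pop 4: in=[4,6] → [2,6] (was ⊥); enqueue [6,7]
  #17 pop 6: in=[2,6] → [2,6] (was [4,6]); enqueue [0]
  #18 pop 7: in=[2,6] → [2,6] (was [4,6]); enqueue [1,2,6]
  #19 pop 0: in=[2,6] → [3,6] (was [5,6]); enqueue [3]
  #20 pop 1: in=[2,6] → [2,6] (was [4,6]); enqueue []
  #21 pop 2: in=[2,6] → [3,6] (was [4,6]); enqueue [0,7]
  #22 pop 6: in=[2,6] → [2,6] (no change)
  #23 pop 3: in=[2,6] → [2,6] (was [4,6]); enqueue [2,4]
  #24 pop 0: in=[2,6] → [3,6] (no change)
  #25 pop 7: in=[2,6] → [2,6] (no change)
  #26 pop 2: in=[2,6] → [3,6] (no change)
  #27 pop 4: in=[2,6] → [0,6] (was [2,6]); enqueue [6,7]
  #28 pop 6: in=[0,6] → [0,6] (was [2,6]); enqueue [0]
  #29 pop 7: in=[0,6] → [0,6] (was [2,6]); enqueue [1,2,6]
  #30 pop 0: in=[0,6] → [1,6] (was [3,6]); enqueue [3]
  #31 pop 1: in=[0,6] → [0,6] (was [2,6]); enqueue []
  #32 pop 2: in=[0,6] → [1,6] (was [3,6]); enqueue [0,7]
  #33 pop 6: in=[0,6] → [0,6] (no change)
  #34 pop 3: in=[0,6] → [0,6] (was [2,6]); enqueue [2,4]
  #35 pop 0: in=[0,6] → [1,6] (no change)
  #36 pop 7: in=[0,6] → [0,6] (no change)
  #37 pop 2: in=[0,6] → [1,6] (no change)
  #38 pop 4: in=[0,6] → [-2,6] (was [0,6]); enqueue [6,7]
  #39 pop 6: in=[-2,6] → [-2,6] (was [0,6]); enqueue [0]
  #40 pop 7: in=[-2,6] → [-2,6] (was [0,6]); enqueue [1,2,6]
  #41 pop 0: in=[-2,6] → [-1,6] (was [1,6]); enqueue [3]
  #42 pop 1: in=[-2,6] → [-2,6] (was [0,6]); enqueue []
  #43 pop 2: in=[-2,6] → [-1,6] (was [1,6]); enqueue [0,7]
  #44 pop 6: in=[-2,6] → [-2,6] (no change)
  #45 pop 3: in=[-2,6] → [-2,6] (was [0,6]); enqueue [2,4]
  #46 pop 0: in=[-2,6] → [-1,6] (no change)
  #47 pop 7: in=[-2,6] → [-2,6] (no change)
  #48 pop 2: in=[-2,6] → [-1,6] (no change)
  #49 pop 4: in=[-2,6] → [-4,6] (was [-2,6]); enqueue [6,7]
  #50 pop 6: in=[-4,6] → [-4,6] (was [-2,6]); enqueue [0]
  #51 pop 7: in=[-4,6] → [-4,6] (was [-2,6]); enqueue [1,2,6]
  #52 pop 0: in=[-4,6] → [-3,6] (was [-1,6]); enqueue [3]
  #53 pop 1: in=[-4,6] → [-4,6] (was [-2,6]); enqueue []
  #54 pop 2: in=[-4,6] → [-3,6] (was [-1,6]); enqueue [0,7]
  #55 pop 6: in=[-4,6] → [-4,6] (no change)
  #56 pop 3: in=[-4,6] → [-4,6] (was [-2,6]); enqueue [2,4]
  #57 pop 0: in=[-4,6] → [-3,6] (no change)
  #58 pop 7: in=[-4,6] → [-4,6] (no change)
  #59 pop 2: in=[-4,6] → [-3,6] (no change)
  #60 pop 4: in=[-4,6] → [-6,6] (was [-4,6]); enqueue [6,7]
  #61 pop 6: in=[-6,6] → [-6,6] (was [-4,6]); enqueue [0]
  #62 pop 7: in=[-6,6] → [-6,6] (was [-4,6]); enqueue [1,2,6]
  #63 pop 0: in=[-6,6] → [-5,6] (was [-3,6]); enqueue [3]
  #64 pop 1: in=[-6,6] → [-6,6] (was [-4,6]); enqueue []
  #65 pop 2: in=[-6,6] → [-5,6] (was [-3,6]); enqueue [0,7]
  #66 pop 6: in=[-6,6] → [-6,6] (no change)
  #67 pop 3: in=[-6,6] → [-6,6] (was [-4,6]); enqueue [2,4]
  #68 pop 0: in=[-6,6] → [-5,6] (no change)
  #69 pop 7: in=[-6,6] → [-6,6] (no change)
  #70 pop 2: in=[-6,6] → [-5,6] (no change)
  #71 pop 4: in=[-6,6] → [-6,6] (no change)

Fixpoint:
  val[0] = [-5,6]
  val[1] = [-6,6]
  val[2] = [-5,6]
  val[3] = [-6,6]
  val[4] = [-6,6]
  val[5] = [3,5]
  val[6] = [-6,6]
  val[7] = [-6,6]

[-6,6]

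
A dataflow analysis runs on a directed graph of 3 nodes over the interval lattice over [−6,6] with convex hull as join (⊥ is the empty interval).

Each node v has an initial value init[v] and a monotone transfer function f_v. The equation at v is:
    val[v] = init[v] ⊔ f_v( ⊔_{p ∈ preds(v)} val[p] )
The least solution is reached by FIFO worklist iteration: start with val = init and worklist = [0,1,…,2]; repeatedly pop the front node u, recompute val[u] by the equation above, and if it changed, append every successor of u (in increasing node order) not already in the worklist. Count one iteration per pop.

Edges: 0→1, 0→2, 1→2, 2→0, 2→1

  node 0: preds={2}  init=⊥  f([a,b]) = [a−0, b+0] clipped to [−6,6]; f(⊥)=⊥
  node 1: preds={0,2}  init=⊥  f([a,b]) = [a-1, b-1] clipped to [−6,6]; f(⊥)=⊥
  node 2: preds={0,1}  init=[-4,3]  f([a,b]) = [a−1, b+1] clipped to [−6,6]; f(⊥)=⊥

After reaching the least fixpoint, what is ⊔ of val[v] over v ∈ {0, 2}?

[-6,6]

Iteration log — 12 steps:
  step 1. node 0  ⊔preds=[-4,3]  new=[-4,3]  old=⊥  +wl: 
  step 2. node 1  ⊔preds=[-4,3]  new=[-5,2]  old=⊥  +wl: 
  step 3. node 2  ⊔preds=[-5,3]  new=[-6,4]  old=[-4,3]  +wl: 0,1
  step 4. node 0  ⊔preds=[-6,4]  new=[-6,4]  old=[-4,3]  +wl: 2
  step 5. node 1  ⊔preds=[-6,4]  new=[-6,3]  old=[-5,2]  +wl: 
  step 6. node 2  ⊔preds=[-6,4]  new=[-6,5]  old=[-6,4]  +wl: 0,1
  step 7. node 0  ⊔preds=[-6,5]  new=[-6,5]  old=[-6,4]  +wl: 2
  step 8. node 1  ⊔preds=[-6,5]  new=[-6,4]  old=[-6,3]  +wl: 
  step 9. node 2  ⊔preds=[-6,5]  new=[-6,6]  old=[-6,5]  +wl: 0,1
  step 10. node 0  ⊔preds=[-6,6]  new=[-6,6]  old=[-6,5]  +wl: 2
  step 11. node 1  ⊔preds=[-6,6]  new=[-6,5]  old=[-6,4]  +wl: 
  step 12. node 2  ⊔preds=[-6,6]  new=[-6,6]  stable

Least fixpoint reached:
  node 0: [-6,6]
  node 1: [-6,5]
  node 2: [-6,6]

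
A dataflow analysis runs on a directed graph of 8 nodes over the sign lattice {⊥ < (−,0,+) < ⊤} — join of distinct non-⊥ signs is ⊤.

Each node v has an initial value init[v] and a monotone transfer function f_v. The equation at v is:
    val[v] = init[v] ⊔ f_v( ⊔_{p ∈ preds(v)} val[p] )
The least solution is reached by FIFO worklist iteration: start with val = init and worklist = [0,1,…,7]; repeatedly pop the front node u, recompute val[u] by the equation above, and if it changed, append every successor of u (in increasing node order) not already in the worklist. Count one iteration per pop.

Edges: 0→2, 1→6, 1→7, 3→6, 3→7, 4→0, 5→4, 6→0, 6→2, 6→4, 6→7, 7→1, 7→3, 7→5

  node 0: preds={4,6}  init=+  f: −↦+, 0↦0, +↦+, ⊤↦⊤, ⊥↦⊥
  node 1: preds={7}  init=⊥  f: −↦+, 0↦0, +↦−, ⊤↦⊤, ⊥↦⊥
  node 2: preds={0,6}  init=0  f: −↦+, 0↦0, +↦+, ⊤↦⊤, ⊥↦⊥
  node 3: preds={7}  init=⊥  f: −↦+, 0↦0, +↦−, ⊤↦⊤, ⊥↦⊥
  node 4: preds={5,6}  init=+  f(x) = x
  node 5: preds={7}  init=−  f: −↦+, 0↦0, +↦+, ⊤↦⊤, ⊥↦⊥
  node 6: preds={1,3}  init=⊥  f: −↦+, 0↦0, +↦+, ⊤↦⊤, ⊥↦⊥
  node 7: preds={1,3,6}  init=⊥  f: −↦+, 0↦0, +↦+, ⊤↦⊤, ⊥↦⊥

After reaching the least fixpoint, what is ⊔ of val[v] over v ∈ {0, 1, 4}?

⊤

Trace (10 dequeues):
  [1] u=0 | in + | out + | ==
  [2] u=1 | in ⊥ | out ⊥ | ==
  [3] u=2 | in + | out ⊤ | prev 0 | push {}
  [4] u=3 | in ⊥ | out ⊥ | ==
  [5] u=4 | in − | out ⊤ | prev + | push {0}
  [6] u=5 | in ⊥ | out − | ==
  [7] u=6 | in ⊥ | out ⊥ | ==
  [8] u=7 | in ⊥ | out ⊥ | ==
  [9] u=0 | in ⊤ | out ⊤ | prev + | push {2}
  [10] u=2 | in ⊤ | out ⊤ | ==

Converged values:
  [0] ⊤
  [1] ⊥
  [2] ⊤
  [3] ⊥
  [4] ⊤
  [5] −
  [6] ⊥
  [7] ⊥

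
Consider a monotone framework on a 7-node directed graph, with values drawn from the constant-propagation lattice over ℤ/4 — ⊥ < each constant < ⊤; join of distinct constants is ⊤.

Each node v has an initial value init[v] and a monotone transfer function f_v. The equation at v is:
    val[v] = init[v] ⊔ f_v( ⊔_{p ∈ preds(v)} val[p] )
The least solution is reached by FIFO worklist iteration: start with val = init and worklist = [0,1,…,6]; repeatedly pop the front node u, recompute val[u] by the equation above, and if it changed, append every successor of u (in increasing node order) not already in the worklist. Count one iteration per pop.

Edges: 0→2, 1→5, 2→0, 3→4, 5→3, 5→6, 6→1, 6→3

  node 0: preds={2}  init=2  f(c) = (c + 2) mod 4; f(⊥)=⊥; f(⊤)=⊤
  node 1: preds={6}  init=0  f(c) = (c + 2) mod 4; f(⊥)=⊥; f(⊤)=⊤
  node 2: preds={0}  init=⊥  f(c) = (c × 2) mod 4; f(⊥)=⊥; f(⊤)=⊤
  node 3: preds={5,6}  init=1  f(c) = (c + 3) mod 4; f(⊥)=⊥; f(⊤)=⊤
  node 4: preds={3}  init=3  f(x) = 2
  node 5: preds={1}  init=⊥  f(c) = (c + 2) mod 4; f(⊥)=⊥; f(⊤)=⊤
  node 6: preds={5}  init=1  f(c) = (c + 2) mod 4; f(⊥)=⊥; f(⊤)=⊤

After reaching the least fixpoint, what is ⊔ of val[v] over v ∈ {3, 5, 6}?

Trace (10 dequeues):
  [1] u=0 | in ⊥ | out 2 | ==
  [2] u=1 | in 1 | out ⊤ | prev 0 | push {}
  [3] u=2 | in 2 | out 0 | prev ⊥ | push {0}
  [4] u=3 | in 1 | out ⊤ | prev 1 | push {}
  [5] u=4 | in ⊤ | out ⊤ | prev 3 | push {}
  [6] u=5 | in ⊤ | out ⊤ | prev ⊥ | push {3}
  [7] u=6 | in ⊤ | out ⊤ | prev 1 | push {1}
  [8] u=0 | in 0 | out 2 | ==
  [9] u=3 | in ⊤ | out ⊤ | ==
  [10] u=1 | in ⊤ | out ⊤ | ==

Converged values:
  [0] 2
  [1] ⊤
  [2] 0
  [3] ⊤
  [4] ⊤
  [5] ⊤
  [6] ⊤

⊤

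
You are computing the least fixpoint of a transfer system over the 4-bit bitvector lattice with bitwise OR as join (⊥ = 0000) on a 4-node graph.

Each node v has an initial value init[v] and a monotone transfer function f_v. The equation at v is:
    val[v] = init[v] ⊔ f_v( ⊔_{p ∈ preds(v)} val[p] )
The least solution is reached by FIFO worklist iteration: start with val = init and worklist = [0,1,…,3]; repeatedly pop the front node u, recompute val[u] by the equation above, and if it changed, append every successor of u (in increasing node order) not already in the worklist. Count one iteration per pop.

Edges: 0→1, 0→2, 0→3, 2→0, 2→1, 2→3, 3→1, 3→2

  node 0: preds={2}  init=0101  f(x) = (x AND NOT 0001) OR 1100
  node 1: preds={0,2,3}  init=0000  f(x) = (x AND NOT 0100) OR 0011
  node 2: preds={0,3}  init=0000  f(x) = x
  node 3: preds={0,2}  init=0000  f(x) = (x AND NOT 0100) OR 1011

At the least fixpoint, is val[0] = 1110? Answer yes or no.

no

Iteration log — 11 steps:
  step 1. node 0  ⊔preds=0000  new=1101  old=0101  +wl: 
  step 2. node 1  ⊔preds=1101  new=1011  old=0000  +wl: 
  step 3. node 2  ⊔preds=1101  new=1101  old=0000  +wl: 0,1
  step 4. node 3  ⊔preds=1101  new=1011  old=0000  +wl: 2
  step 5. node 0  ⊔preds=1101  new=1101  stable
  step 6. node 1  ⊔preds=1111  new=1011  stable
  step 7. node 2  ⊔preds=1111  new=1111  old=1101  +wl: 0,1,3
  step 8. node 0  ⊔preds=1111  new=1111  old=1101  +wl: 2
  step 9. node 1  ⊔preds=1111  new=1011  stable
  step 10. node 3  ⊔preds=1111  new=1011  stable
  step 11. node 2  ⊔preds=1111  new=1111  stable

Least fixpoint reached:
  node 0: 1111
  node 1: 1011
  node 2: 1111
  node 3: 1011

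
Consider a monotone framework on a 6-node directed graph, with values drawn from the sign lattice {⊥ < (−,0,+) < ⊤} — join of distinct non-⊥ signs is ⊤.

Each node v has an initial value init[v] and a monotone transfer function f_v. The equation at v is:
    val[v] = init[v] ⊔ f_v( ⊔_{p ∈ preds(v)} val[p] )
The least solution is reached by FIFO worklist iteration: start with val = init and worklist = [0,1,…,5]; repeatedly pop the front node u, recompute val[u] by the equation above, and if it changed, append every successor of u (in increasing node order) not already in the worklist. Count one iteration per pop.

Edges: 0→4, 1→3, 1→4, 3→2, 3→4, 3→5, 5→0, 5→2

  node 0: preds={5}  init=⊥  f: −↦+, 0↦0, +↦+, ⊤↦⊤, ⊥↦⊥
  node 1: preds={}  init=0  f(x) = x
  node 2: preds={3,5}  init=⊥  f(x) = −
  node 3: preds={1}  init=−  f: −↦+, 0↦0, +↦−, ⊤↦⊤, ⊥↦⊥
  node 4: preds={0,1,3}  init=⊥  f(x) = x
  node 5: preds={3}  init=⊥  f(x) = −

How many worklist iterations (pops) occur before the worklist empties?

Iteration log — 9 steps:
  step 1. node 0  ⊔preds=⊥  new=⊥  stable
  step 2. node 1  ⊔preds=⊥  new=0  stable
  step 3. node 2  ⊔preds=−  new=−  old=⊥  +wl: 
  step 4. node 3  ⊔preds=0  new=⊤  old=−  +wl: 2
  step 5. node 4  ⊔preds=⊤  new=⊤  old=⊥  +wl: 
  step 6. node 5  ⊔preds=⊤  new=−  old=⊥  +wl: 0
  step 7. node 2  ⊔preds=⊤  new=−  stable
  step 8. node 0  ⊔preds=−  new=+  old=⊥  +wl: 4
  step 9. node 4  ⊔preds=⊤  new=⊤  stable

Least fixpoint reached:
  node 0: +
  node 1: 0
  node 2: −
  node 3: ⊤
  node 4: ⊤
  node 5: −

9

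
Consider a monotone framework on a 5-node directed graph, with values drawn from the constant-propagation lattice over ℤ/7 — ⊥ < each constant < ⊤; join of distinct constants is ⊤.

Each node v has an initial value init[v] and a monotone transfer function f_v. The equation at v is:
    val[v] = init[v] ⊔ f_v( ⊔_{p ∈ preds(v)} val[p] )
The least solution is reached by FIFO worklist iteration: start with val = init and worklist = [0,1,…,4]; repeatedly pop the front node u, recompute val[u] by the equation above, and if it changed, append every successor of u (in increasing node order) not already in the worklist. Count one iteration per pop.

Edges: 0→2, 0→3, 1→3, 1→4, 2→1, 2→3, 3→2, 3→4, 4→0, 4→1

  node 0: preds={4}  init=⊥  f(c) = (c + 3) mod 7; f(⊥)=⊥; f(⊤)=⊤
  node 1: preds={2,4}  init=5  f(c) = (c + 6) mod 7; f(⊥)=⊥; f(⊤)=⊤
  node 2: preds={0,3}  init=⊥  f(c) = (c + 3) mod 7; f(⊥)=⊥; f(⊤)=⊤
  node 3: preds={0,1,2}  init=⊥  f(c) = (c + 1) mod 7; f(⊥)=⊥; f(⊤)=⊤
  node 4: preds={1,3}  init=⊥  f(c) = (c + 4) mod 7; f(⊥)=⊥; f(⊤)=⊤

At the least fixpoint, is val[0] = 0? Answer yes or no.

no

Trace (13 dequeues):
  [1] u=0 | in ⊥ | out ⊥ | ==
  [2] u=1 | in ⊥ | out 5 | ==
  [3] u=2 | in ⊥ | out ⊥ | ==
  [4] u=3 | in 5 | out 6 | prev ⊥ | push {2}
  [5] u=4 | in ⊤ | out ⊤ | prev ⊥ | push {0,1}
  [6] u=2 | in 6 | out 2 | prev ⊥ | push {3}
  [7] u=0 | in ⊤ | out ⊤ | prev ⊥ | push {2}
  [8] u=1 | in ⊤ | out ⊤ | prev 5 | push {4}
  [9] u=3 | in ⊤ | out ⊤ | prev 6 | push {}
  [10] u=2 | in ⊤ | out ⊤ | prev 2 | push {1,3}
  [11] u=4 | in ⊤ | out ⊤ | ==
  [12] u=1 | in ⊤ | out ⊤ | ==
  [13] u=3 | in ⊤ | out ⊤ | ==

Converged values:
  [0] ⊤
  [1] ⊤
  [2] ⊤
  [3] ⊤
  [4] ⊤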